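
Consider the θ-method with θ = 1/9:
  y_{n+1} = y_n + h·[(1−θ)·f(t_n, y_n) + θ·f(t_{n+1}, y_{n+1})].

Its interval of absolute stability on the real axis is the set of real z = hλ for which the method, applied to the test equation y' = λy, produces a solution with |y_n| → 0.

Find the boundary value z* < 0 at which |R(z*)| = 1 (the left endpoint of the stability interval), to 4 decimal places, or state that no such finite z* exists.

Set f=λy, z=hλ:
  y_{n+1} = y_n + z·[8/9·y_n + 1/9·y_{n+1}] ⇒ (1 − 1/9z)y_{n+1} = (1 + 8/9z)y_n
  R(z) = (1 + 8/9z)/(1 − 1/9z).

Find x<0 with |R(x)|<1.
x=-0.5: |R|=0.5263
R=−1: 1+8/9x = −1+1/9x ⇒ -7/9x=2 ⇒ x=2/(-7/9)=-2.5714
Confirm numerically:
  x=-2.526: |R|=0.97241 <1
  x=-1.372: |R|=0.19051 <1
  x=-1.055: |R|=0.05569 <1
  x=-3.130: |R|=1.32234 >1
  x=-2.902: |R|=1.19442 >1
  x=-2.798: |R|=1.13443 >1
Interval (-2.5714, 0).

z* = -2.5714.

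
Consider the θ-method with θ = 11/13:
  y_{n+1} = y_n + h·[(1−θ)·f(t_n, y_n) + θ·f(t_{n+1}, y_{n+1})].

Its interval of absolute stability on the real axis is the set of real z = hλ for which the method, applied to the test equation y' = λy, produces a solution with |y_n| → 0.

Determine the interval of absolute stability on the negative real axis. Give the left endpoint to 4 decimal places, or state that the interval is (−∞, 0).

On y'=λy, z=hλ:
  y_{n+1} = y_n + z·[2/13·y_n + 11/13·y_{n+1}] ⇒ (1 − 11/13z)y_{n+1} = (1 + 2/13z)y_n
  so R(z) = (1 + 2/13z)/(1 − 11/13z).

Boundary: |R(x)|=1, x<0.
x=-1.4: |R|=0.3592
x=-2: |R|=0.2571
x=-10: |R|=0.0569
x=-100: |R|=0.1680
θ=11/13≥1/2 ⇒ |1+2/13x|<|1−11/13x| ∀x<0 ⇒ stable on all of ℝ⁻.

(−∞, 0) — no finite endpoint.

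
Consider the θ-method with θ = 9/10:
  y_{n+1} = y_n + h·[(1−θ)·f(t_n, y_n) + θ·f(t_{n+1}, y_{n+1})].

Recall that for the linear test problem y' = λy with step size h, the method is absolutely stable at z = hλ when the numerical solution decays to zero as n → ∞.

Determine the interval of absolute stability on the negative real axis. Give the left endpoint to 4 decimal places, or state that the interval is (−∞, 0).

(−∞, 0) — no finite endpoint.

With y'=λy (z=hλ):
  y_{n+1} = y_n + z·[1/10·y_n + 9/10·y_{n+1}] ⇒ (1 − 9/10z)y_{n+1} = (1 + 1/10z)y_n
  R(z) = (1 + 1/10z)/(1 − 9/10z).

Need |R(x)|<1, x<0.
x=-1.47: |R|=0.3672
x=-2: |R|=0.2857
x=-10: |R|=0.0000
x=-100: |R|=0.0989
θ=9/10≥1/2 ⇒ |1+1/10x|<|1−9/10x| ∀x<0 ⇒ stable on all of ℝ⁻.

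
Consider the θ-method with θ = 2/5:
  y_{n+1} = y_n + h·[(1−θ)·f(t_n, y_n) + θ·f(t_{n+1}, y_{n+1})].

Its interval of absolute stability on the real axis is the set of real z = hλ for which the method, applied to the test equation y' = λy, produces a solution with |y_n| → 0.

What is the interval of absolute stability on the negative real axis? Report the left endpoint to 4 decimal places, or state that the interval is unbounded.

(-10.0000, 0).

With y'=λy (z=hλ):
  y_{n+1} = y_n + z·[3/5·y_n + 2/5·y_{n+1}] ⇒ (1 − 2/5z)y_{n+1} = (1 + 3/5z)y_n
  so R(z) = (1 + 3/5z)/(1 − 2/5z).

Need |R(x)|<1, x<0.
x=-0.66: |R|=0.4778
R=−1: 1+3/5x = −1+2/5x ⇒ -1/5x=2 ⇒ x=2/(-1/5)=-10.0000
Confirm numerically:
  x=-9.726: |R|=0.98879 <1
  x=-6.978: |R|=0.84058 <1
  x=-5.083: |R|=0.67579 <1
  x=-4.817: |R|=0.64582 <1
  x=-10.512: |R|=1.01967 >1
  x=-10.190: |R|=1.00749 >1
Stable set (-10.0000, 0).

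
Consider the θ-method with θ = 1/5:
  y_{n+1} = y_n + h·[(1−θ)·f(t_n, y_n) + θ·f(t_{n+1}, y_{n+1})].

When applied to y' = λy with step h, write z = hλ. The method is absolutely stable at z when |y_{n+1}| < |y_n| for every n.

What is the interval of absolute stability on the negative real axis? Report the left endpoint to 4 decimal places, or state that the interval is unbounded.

On y'=λy, z=hλ:
  y_{n+1} = y_n + z·[4/5·y_n + 1/5·y_{n+1}] ⇒ (1 − 1/5z)y_{n+1} = (1 + 4/5z)y_n
  ⇒ R(z) = (1 + 4/5z)/(1 − 1/5z).

Solve |R(x)|<1 on ℝ⁻.
x=-0.67: |R|=0.4092
R=−1: 1+4/5x = −1+1/5x ⇒ -3/5x=2 ⇒ x=2/(-3/5)=-3.3333
Confirm numerically:
  x=-3.301: |R|=0.98831 <1
  x=-1.871: |R|=0.36152 <1
  x=-1.355: |R|=0.06609 <1
  x=-3.734: |R|=1.13762 >1
  x=-3.714: |R|=1.13105 >1
Stable set (-3.3333, 0).

z∈(-3.3333,0).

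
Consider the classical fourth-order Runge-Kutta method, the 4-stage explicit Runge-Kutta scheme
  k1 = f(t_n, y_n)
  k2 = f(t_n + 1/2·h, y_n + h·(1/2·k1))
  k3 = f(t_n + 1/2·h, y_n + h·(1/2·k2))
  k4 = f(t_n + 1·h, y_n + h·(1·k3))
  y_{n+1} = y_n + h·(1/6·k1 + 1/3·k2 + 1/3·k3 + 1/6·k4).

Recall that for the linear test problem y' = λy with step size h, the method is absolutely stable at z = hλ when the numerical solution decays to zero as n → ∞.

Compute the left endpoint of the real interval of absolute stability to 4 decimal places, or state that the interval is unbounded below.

z* = -2.7853.

Test eqn y'=λy, z=hλ:
  order 4, 4-stage ⇒ R(z)=1+z+z^2/2+z^3/6+z^4/24
  (e.g. R(-1.17)=0.32559, |R|=0.32559)

Boundary: |R(x)|=1, x<0.
x=-1.17: |R|=0.3256
|R(-2.77)|=0.9772 |R(-2.59)|=0.7433 |R(-1.04)|=0.3621
Bisect:
  x_lo=-3.2672 |R|=2.0053  x_hi=-0.0739 |R|=0.9287
  mid=-1.67059 |R|=0.27232 →hi
  mid=-2.46891 |R|=0.61878 →hi
  mid=-2.86808 |R|=1.13215 →lo
  mid=-2.66849 |R|=0.83772 →hi
  mid=-2.76829 |R|=0.97466 →hi
  mid=-2.81818 |R|=1.05073 →lo
  mid=-2.79323 |R|=1.01204 →lo
  mid=-2.78076 |R|=0.99319 →hi
  mid=-2.78700 |R|=1.00257 →lo
  ...
  [-2.78544,-2.78524] ⇒ x*=-2.7853
Interval (-2.7853, 0).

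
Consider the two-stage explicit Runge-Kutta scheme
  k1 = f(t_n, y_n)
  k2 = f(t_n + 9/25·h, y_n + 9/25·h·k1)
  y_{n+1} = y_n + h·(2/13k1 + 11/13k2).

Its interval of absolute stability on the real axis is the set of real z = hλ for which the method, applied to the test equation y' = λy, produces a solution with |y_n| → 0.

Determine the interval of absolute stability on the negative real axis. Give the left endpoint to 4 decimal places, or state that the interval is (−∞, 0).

z∈(-3.2828,0).

With y'=λy (z=hλ):
  k1=λy_n ⇒ h·k1=z·y_n;  k2=λ(1+9/25z)y_n ⇒ h·k2=z(1+9/25z)y_n
  y_{n+1}/y_n = 1 + 2/13z + 11/13z(1+9/25z) = 1 + z + 99/325z²
  R(z) = 1 + z + 99/325z².

Solve |R(x)|<1 on ℝ⁻.
x=-0.42: |R|=0.6337
R=1: x+99/325x²=0 ⇒ x=−325/99=-3.2828; min R=1−1/(4·99/325)=0.1793>−1
Confirm numerically:
  x=-3.170: |R|=0.89105 <1
  x=-1.763: |R|=0.18380 <1
  x=-1.616: |R|=0.17949 <1
  x=-3.498: |R|=1.22928 >1
  x=-3.449: |R|=1.17458 >1
  x=-3.432: |R|=1.15595 >1
Interval (-3.2828, 0).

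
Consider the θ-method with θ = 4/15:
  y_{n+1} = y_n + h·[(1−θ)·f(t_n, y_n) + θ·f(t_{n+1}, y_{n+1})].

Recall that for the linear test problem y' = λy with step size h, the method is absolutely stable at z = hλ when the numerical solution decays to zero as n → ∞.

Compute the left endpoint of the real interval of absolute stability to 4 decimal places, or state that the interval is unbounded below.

Test eqn y'=λy, z=hλ:
  y_{n+1} = y_n + z·[11/15·y_n + 4/15·y_{n+1}] ⇒ (1 − 4/15z)y_{n+1} = (1 + 11/15z)y_n
  R(z) = (1 + 11/15z)/(1 − 4/15z).

Find x<0 with |R(x)|<1.
x=-1.08: |R|=0.1615
R=−1: 1+11/15x = −1+4/15x ⇒ -7/15x=2 ⇒ x=2/(-7/15)=-4.2857
Confirm numerically:
  x=-3.779: |R|=0.88222 <1
  x=-3.286: |R|=0.75135 <1
  x=-2.268: |R|=0.41326 <1
  x=-4.809: |R|=1.10699 >1
  x=-4.546: |R|=1.05491 >1
  x=-4.401: |R|=1.02475 >1
So |R|<1 on (-4.2857, 0).

left endpoint -4.2857.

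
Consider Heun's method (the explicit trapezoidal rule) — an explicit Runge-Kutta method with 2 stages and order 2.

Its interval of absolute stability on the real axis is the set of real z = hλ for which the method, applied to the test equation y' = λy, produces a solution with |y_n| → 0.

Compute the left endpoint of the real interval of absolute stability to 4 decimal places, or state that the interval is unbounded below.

z* = -2.0000.

On y'=λy, z=hλ:
  order 2, 2-stage ⇒ R(z)=1+z+z^2/2
  (e.g. R(-0.39)=0.68605, |R|=0.68605)

Boundary: |R(x)|=1, x<0.
x=-0.39: |R|=0.6861
|R(-1.9)|=0.9050 |R(-1.78)|=0.8042 |R(-0.5)|=0.6250
Bisect:
  x_lo=-2.3088 |R|=1.3565  x_hi=-0.2987 |R|=0.7459
  mid=-1.30375 |R|=0.54613 →hi
  mid=-1.80628 |R|=0.82505 →hi
  mid=-2.05755 |R|=1.05921 →lo
  mid=-1.93192 |R|=0.93423 →hi
  mid=-1.99473 |R|=0.99475 →hi
  mid=-2.02614 |R|=1.02648 →lo
  mid=-2.01044 |R|=1.01049 →lo
  ...
  [-2.00001,-1.99989] ⇒ x*=-2.0000
Interval (-2.0000, 0).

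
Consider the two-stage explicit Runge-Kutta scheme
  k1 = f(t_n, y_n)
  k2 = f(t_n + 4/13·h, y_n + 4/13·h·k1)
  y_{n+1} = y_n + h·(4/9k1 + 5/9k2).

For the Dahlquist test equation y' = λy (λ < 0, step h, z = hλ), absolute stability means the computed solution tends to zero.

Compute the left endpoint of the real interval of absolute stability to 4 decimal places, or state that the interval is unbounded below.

z* = -5.8500.

Set f=λy, z=hλ:
  k1=λy_n ⇒ h·k1=z·y_n;  k2=λ(1+4/13z)y_n ⇒ h·k2=z(1+4/13z)y_n
  y_{n+1}/y_n = 1 + 4/9z + 5/9z(1+4/13z) = 1 + z + 20/117z²
  ⇒ R(z) = 1 + z + 20/117z².

Boundary: |R(x)|=1, x<0.
x=-0.42: |R|=0.6102
R=1: x+20/117x²=0 ⇒ x=−117/20=-5.8500; min R=1−1/(4·20/117)=-0.4625>−1
Confirm numerically:
  x=-4.717: |R|=0.08643 <1
  x=-4.067: |R|=0.23957 <1
  x=-3.286: |R|=0.44022 <1
  x=-3.107: |R|=0.45684 <1
  x=-6.383: |R|=1.58156 >1
  x=-6.382: |R|=1.58038 >1
  x=-5.990: |R|=1.14335 >1
Interval (-5.8500, 0).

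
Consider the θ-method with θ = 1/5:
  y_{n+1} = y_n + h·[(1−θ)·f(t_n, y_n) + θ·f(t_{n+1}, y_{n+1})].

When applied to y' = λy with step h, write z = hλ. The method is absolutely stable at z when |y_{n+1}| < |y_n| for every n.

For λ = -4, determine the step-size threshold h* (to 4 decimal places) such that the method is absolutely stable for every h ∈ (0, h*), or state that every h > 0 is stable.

(-3.3333,0); λ=-4 ⇒ h* = (10/3)/4 = 0.8333.

With y'=λy (z=hλ):
  y_{n+1} = y_n + z·[4/5·y_n + 1/5·y_{n+1}] ⇒ (1 − 1/5z)y_{n+1} = (1 + 4/5z)y_n
  ⇒ R(z) = (1 + 4/5z)/(1 − 1/5z).

Need |R(x)|<1, x<0.
x=-0.45: |R|=0.5872
R=−1: 1+4/5x = −1+1/5x ⇒ -3/5x=2 ⇒ x=2/(-3/5)=-3.3333
Confirm numerically:
  x=-2.753: |R|=0.77544 <1
  x=-2.457: |R|=0.64745 <1
  x=-2.308: |R|=0.57909 <1
  x=-3.694: |R|=1.12445 >1
  x=-3.693: |R|=1.12412 >1
So |R|<1 on (-3.3333, 0).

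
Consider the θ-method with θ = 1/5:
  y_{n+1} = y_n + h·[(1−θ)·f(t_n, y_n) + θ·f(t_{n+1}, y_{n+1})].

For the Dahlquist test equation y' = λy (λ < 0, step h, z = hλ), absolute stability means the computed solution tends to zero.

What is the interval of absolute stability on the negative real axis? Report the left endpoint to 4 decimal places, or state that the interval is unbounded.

(-3.3333, 0).

Test eqn y'=λy, z=hλ:
  y_{n+1} = y_n + z·[4/5·y_n + 1/5·y_{n+1}] ⇒ (1 − 1/5z)y_{n+1} = (1 + 4/5z)y_n
  so R(z) = (1 + 4/5z)/(1 − 1/5z).

Solve |R(x)|<1 on ℝ⁻.
x=-1.02: |R|=0.1528
R=−1: 1+4/5x = −1+1/5x ⇒ -3/5x=2 ⇒ x=2/(-3/5)=-3.3333
Confirm numerically:
  x=-1.852: |R|=0.35143 <1
  x=-1.736: |R|=0.28860 <1
  x=-1.551: |R|=0.18379 <1
  x=-3.803: |R|=1.16006 >1
  x=-3.784: |R|=1.15392 >1
  x=-3.678: |R|=1.11915 >1
Interval (-3.3333, 0).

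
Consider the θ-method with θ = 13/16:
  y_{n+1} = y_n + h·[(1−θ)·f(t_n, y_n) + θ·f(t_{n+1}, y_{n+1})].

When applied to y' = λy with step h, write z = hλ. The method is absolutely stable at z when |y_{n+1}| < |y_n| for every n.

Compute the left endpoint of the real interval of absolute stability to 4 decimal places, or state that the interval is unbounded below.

interval (−∞, 0).

With y'=λy (z=hλ):
  y_{n+1} = y_n + z·[3/16·y_n + 13/16·y_{n+1}] ⇒ (1 − 13/16z)y_{n+1} = (1 + 3/16z)y_n
  R(z) = (1 + 3/16z)/(1 − 13/16z).

Need |R(x)|<1, x<0.
x=-1.02: |R|=0.4422
x=-2: |R|=0.2381
x=-10: |R|=0.0959
x=-100: |R|=0.2158
θ=13/16≥1/2 ⇒ |1+3/16x|<|1−13/16x| ∀x<0 ⇒ interval (−∞,0).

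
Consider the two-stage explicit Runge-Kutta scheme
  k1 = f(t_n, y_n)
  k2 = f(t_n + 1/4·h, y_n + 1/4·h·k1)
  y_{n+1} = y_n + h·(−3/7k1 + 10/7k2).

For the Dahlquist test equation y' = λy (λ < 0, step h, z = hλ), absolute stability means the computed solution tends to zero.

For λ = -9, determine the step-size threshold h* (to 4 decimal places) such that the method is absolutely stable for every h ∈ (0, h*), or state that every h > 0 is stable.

(-2.8000,0); λ=-9 ⇒ h* = (14/5)/9 = 0.3111.

Test eqn y'=λy, z=hλ:
  k1=λy_n ⇒ h·k1=z·y_n;  k2=λ(1+1/4z)y_n ⇒ h·k2=z(1+1/4z)y_n
  y_{n+1}/y_n = 1 − 3/7z + 10/7z(1+1/4z) = 1 + z + 5/14z²
  Hence R(z) = 1 + z + 5/14z².

Find x<0 with |R(x)|<1.
x=-0.6: |R|=0.5286
R=1: x+5/14x²=0 ⇒ x=−14/5=-2.8000; min R=1−1/(4·5/14)=0.3000>−1
Confirm numerically:
  x=-1.945: |R|=0.40608 <1
  x=-1.835: |R|=0.36758 <1
  x=-1.572: |R|=0.31057 <1
  x=-3.167: |R|=1.41510 >1
  x=-2.967: |R|=1.17696 >1
So |R|<1 on (-2.8000, 0).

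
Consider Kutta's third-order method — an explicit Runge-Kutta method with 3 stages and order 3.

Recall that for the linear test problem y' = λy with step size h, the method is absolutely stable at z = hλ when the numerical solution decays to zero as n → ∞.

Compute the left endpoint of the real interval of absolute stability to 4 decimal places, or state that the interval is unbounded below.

left endpoint -2.5127.

Test eqn y'=λy, z=hλ:
  order 3, 3-stage ⇒ R(z)=1+z+z^2/2+z^3/6
  (e.g. R(-1.57)=0.01747, |R|=0.01747)

Need |R(x)|<1, x<0.
x=-1.57: |R|=0.0175
|R(-2.76)|=1.4553 |R(-2.03)|=0.3638 |R(-0.65)|=0.5155
Bisect:
  x_lo=-3.0846 |R|=2.2186  x_hi=-0.2381 |R|=0.7880
  mid=-1.66132 |R|=0.04553 →hi
  mid=-2.37294 |R|=0.78446 →hi
  mid=-2.72875 |R|=1.39213 →lo
  mid=-2.55085 |R|=1.06375 →lo
  mid=-2.46189 |R|=0.91832 →hi
  mid=-2.50637 |R|=0.98955 →hi
  mid=-2.52861 |R|=1.02627 →lo
  mid=-2.51749 |R|=1.00782 →lo
  mid=-2.51193 |R|=0.99866 →hi
  ...
  [-2.51280,-2.51262] ⇒ x*=-2.5127
So |R|<1 on (-2.5127, 0).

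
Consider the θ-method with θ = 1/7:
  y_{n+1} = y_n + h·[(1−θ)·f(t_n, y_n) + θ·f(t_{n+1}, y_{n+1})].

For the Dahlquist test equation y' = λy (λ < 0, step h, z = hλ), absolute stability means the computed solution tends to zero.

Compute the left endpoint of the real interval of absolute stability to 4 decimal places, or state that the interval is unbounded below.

On y'=λy, z=hλ:
  y_{n+1} = y_n + z·[6/7·y_n + 1/7·y_{n+1}] ⇒ (1 − 1/7z)y_{n+1} = (1 + 6/7z)y_n
  Hence R(z) = (1 + 6/7z)/(1 − 1/7z).

Find x<0 with |R(x)|<1.
x=-1.13: |R|=0.0271
R=−1: 1+6/7x = −1+1/7x ⇒ -5/7x=2 ⇒ x=2/(-5/7)=-2.8000
Confirm numerically:
  x=-2.348: |R|=0.75824 <1
  x=-1.937: |R|=0.51718 <1
  x=-1.847: |R|=0.46140 <1
  x=-3.128: |R|=1.16193 >1
  x=-3.031: |R|=1.11514 >1
  x=-2.857: |R|=1.02891 >1
So |R|<1 on (-2.8000, 0).

left endpoint -2.8000.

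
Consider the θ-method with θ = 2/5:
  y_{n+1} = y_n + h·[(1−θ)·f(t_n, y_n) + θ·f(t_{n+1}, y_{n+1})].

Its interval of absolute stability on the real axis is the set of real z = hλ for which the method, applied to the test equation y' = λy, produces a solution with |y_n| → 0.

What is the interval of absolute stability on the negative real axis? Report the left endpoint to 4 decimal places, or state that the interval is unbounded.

On y'=λy, z=hλ:
  y_{n+1} = y_n + z·[3/5·y_n + 2/5·y_{n+1}] ⇒ (1 − 2/5z)y_{n+1} = (1 + 3/5z)y_n
  Hence R(z) = (1 + 3/5z)/(1 − 2/5z).

Solve |R(x)|<1 on ℝ⁻.
x=-0.55: |R|=0.5492
R=−1: 1+3/5x = −1+2/5x ⇒ -1/5x=2 ⇒ x=2/(-1/5)=-10.0000
Confirm numerically:
  x=-8.070: |R|=0.90870 <1
  x=-7.070: |R|=0.84692 <1
  x=-6.058: |R|=0.76969 <1
  x=-5.304: |R|=0.69913 <1
  x=-10.486: |R|=1.01871 >1
  x=-10.086: |R|=1.00342 >1
Interval (-10.0000, 0).

(-10.0000, 0).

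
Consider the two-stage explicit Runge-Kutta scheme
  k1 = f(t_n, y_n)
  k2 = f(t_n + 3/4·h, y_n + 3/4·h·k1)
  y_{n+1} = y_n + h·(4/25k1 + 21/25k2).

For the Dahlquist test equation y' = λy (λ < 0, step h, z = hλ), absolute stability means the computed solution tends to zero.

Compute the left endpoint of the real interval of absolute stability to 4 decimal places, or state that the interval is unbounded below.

left endpoint -1.5873.

On y'=λy, z=hλ:
  k1=λy_n ⇒ h·k1=z·y_n;  k2=λ(1+3/4z)y_n ⇒ h·k2=z(1+3/4z)y_n
  y_{n+1}/y_n = 1 + 4/25z + 21/25z(1+3/4z) = 1 + z + 63/100z²
  R(z) = 1 + z + 63/100z².

Find x<0 with |R(x)|<1.
x=-0.63: |R|=0.6200
R=1: x+63/100x²=0 ⇒ x=−100/63=-1.5873; min R=1−1/(4·63/100)=0.6032>−1
Confirm numerically:
  x=-1.233: |R|=0.72478 <1
  x=-1.102: |R|=0.66307 <1
  x=-0.972: |R|=0.62321 <1
  x=-2.066: |R|=1.62306 >1
  x=-1.856: |R|=1.31418 >1
  x=-1.681: |R|=1.09923 >1
Interval (-1.5873, 0).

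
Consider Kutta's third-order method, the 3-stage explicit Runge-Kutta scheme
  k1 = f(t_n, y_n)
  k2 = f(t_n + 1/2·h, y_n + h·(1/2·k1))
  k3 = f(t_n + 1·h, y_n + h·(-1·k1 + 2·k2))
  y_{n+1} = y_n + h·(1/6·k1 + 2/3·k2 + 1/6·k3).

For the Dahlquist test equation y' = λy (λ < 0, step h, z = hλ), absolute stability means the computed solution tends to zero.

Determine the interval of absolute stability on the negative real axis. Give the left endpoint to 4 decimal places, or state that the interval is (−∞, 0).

z∈(-2.5127,0).

With y'=λy (z=hλ):
  order 3, 3-stage ⇒ R(z)=1+z+z^2/2+z^3/6
  (e.g. R(-1.6)=-0.00267, |R|=0.00267)

Find x<0 with |R(x)|<1.
x=-1.6: |R|=0.0027
|R(-2.75)|=1.4349 |R(-1.38)|=0.1342 |R(-1.05)|=0.3083
Bisect:
  x_lo=-3.2817 |R|=2.7874  x_hi=-0.3135 |R|=0.7305
  mid=-1.79761 |R|=0.15004 →hi
  mid=-2.53966 |R|=1.04481 →lo
  mid=-2.16864 |R|=0.51699 →hi
  mid=-2.35415 |R|=0.75760 →hi
  mid=-2.44691 |R|=0.89498 →hi
  mid=-2.49328 |R|=0.96829 →hi
  mid=-2.51647 |R|=1.00614 →lo
  mid=-2.50488 |R|=0.98711 →hi
  mid=-2.51068 |R|=0.99660 →hi
  ...
  [-2.51285,-2.51267] ⇒ x*=-2.5127
Interval (-2.5127, 0).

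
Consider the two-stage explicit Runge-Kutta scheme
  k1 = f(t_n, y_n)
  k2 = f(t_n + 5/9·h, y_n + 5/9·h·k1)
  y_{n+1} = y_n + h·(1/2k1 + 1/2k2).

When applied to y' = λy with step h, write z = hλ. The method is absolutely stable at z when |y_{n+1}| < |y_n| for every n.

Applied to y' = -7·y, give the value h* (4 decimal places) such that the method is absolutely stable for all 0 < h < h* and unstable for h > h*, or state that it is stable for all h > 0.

Set f=λy, z=hλ:
  k1=λy_n ⇒ h·k1=z·y_n;  k2=λ(1+5/9z)y_n ⇒ h·k2=z(1+5/9z)y_n
  y_{n+1}/y_n = 1 + 1/2z + 1/2z(1+5/9z) = 1 + z + 5/18z²
  R(z) = 1 + z + 5/18z².

Find x<0 with |R(x)|<1.
x=-1.24: |R|=0.1871
R=1: x+5/18x²=0 ⇒ x=−18/5=-3.6000; min R=1−1/(4·5/18)=0.1000>−1
Confirm numerically:
  x=-3.295: |R|=0.72084 <1
  x=-2.488: |R|=0.23148 <1
  x=-1.589: |R|=0.11237 <1
  x=-3.908: |R|=1.33435 >1
  x=-3.756: |R|=1.16276 >1
So |R|<1 on (-3.6000, 0).

(-3.6000,0); λ=-7 ⇒ h* = (18/5)/7 = 0.5143.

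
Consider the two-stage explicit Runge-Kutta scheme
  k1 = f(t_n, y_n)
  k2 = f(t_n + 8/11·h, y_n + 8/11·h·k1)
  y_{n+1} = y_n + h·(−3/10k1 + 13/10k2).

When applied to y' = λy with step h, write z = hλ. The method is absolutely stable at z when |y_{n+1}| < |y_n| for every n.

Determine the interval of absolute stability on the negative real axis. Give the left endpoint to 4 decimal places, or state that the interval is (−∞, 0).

z∈(-1.0577,0).

On y'=λy, z=hλ:
  k1=λy_n ⇒ h·k1=z·y_n;  k2=λ(1+8/11z)y_n ⇒ h·k2=z(1+8/11z)y_n
  y_{n+1}/y_n = 1 − 3/10z + 13/10z(1+8/11z) = 1 + z + 52/55z²
  Hence R(z) = 1 + z + 52/55z².

Find x<0 with |R(x)|<1.
x=-1.72: |R|=2.0770
R=1: x+52/55x²=0 ⇒ x=−55/52=-1.0577; min R=1−1/(4·52/55)=0.7356>−1
Confirm numerically:
  x=-0.997: |R|=0.94279 <1
  x=-0.739: |R|=0.77733 <1
  x=-0.547: |R|=0.73589 <1
  x=-1.469: |R|=1.57125 >1
  x=-1.270: |R|=1.25492 >1
Interval (-1.0577, 0).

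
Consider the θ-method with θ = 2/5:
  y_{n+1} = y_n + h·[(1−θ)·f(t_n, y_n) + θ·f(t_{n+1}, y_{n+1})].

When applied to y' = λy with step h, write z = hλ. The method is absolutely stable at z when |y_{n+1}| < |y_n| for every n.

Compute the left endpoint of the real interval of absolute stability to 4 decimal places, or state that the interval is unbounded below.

Set f=λy, z=hλ:
  y_{n+1} = y_n + z·[3/5·y_n + 2/5·y_{n+1}] ⇒ (1 − 2/5z)y_{n+1} = (1 + 3/5z)y_n
  so R(z) = (1 + 3/5z)/(1 − 2/5z).

Find x<0 with |R(x)|<1.
x=-0.71: |R|=0.4470
R=−1: 1+3/5x = −1+2/5x ⇒ -1/5x=2 ⇒ x=2/(-1/5)=-10.0000
Confirm numerically:
  x=-8.791: |R|=0.94646 <1
  x=-4.578: |R|=0.61698 <1
  x=-4.140: |R|=0.55873 <1
  x=-10.318: |R|=1.01240 >1
  x=-10.251: |R|=1.00984 >1
  x=-10.135: |R|=1.00534 >1
Interval (-10.0000, 0).

z* = -10.0000.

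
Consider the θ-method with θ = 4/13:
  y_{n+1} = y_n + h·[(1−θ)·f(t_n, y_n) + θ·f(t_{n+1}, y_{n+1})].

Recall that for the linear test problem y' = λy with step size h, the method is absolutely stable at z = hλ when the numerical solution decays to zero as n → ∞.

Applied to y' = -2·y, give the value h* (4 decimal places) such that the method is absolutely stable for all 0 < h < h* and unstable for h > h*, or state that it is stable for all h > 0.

(-5.2000,0); λ=-2 ⇒ h* = (26/5)/2 = 2.6000.

With y'=λy (z=hλ):
  y_{n+1} = y_n + z·[9/13·y_n + 4/13·y_{n+1}] ⇒ (1 − 4/13z)y_{n+1} = (1 + 9/13z)y_n
  so R(z) = (1 + 9/13z)/(1 − 4/13z).

Find x<0 with |R(x)|<1.
x=-1.18: |R|=0.1343
R=−1: 1+9/13x = −1+4/13x ⇒ -5/13x=2 ⇒ x=2/(-5/13)=-5.2000
Confirm numerically:
  x=-4.722: |R|=0.92505 <1
  x=-4.101: |R|=0.81312 <1
  x=-3.545: |R|=0.69555 <1
  x=-2.644: |R|=0.45792 <1
  x=-5.516: |R|=1.04506 >1
  x=-5.265: |R|=1.00954 >1
  x=-5.252: |R|=1.00765 >1
Interval (-5.2000, 0).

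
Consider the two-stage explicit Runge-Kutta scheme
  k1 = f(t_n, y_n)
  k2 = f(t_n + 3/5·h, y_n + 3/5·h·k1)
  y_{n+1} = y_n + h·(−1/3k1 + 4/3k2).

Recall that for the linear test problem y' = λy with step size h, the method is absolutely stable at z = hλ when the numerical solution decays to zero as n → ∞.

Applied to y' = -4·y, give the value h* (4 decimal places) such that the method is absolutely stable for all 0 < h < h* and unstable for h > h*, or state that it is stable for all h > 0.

(-1.2500,0); λ=-4 ⇒ h* = (5/4)/4 = 0.3125.

Test eqn y'=λy, z=hλ:
  k1=λy_n ⇒ h·k1=z·y_n;  k2=λ(1+3/5z)y_n ⇒ h·k2=z(1+3/5z)y_n
  y_{n+1}/y_n = 1 − 1/3z + 4/3z(1+3/5z) = 1 + z + 4/5z²
  R(z) = 1 + z + 4/5z².

Boundary: |R(x)|=1, x<0.
x=-1.21: |R|=0.9613
R=1: x+4/5x²=0 ⇒ x=−5/4=-1.2500; min R=1−1/(4·4/5)=0.6875>−1
Confirm numerically:
  x=-0.970: |R|=0.78272 <1
  x=-0.613: |R|=0.68762 <1
  x=-0.573: |R|=0.68966 <1
  x=-1.593: |R|=1.43712 >1
  x=-1.371: |R|=1.13271 >1
Stable set (-1.2500, 0).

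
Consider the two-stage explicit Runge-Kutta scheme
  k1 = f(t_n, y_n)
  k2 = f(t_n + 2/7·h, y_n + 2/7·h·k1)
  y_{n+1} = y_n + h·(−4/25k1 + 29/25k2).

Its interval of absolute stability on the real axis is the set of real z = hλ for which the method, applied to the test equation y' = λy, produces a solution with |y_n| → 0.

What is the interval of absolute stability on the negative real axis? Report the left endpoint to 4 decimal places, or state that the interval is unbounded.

With y'=λy (z=hλ):
  k1=λy_n ⇒ h·k1=z·y_n;  k2=λ(1+2/7z)y_n ⇒ h·k2=z(1+2/7z)y_n
  y_{n+1}/y_n = 1 − 4/25z + 29/25z(1+2/7z) = 1 + z + 58/175z²
  Hence R(z) = 1 + z + 58/175z².

Solve |R(x)|<1 on ℝ⁻.
x=-1.45: |R|=0.2468
R=1: x+58/175x²=0 ⇒ x=−175/58=-3.0172; min R=1−1/(4·58/175)=0.2457>−1
Confirm numerically:
  x=-2.868: |R|=0.85814 <1
  x=-2.752: |R|=0.75808 <1
  x=-1.834: |R|=0.28078 <1
  x=-3.572: |R|=1.65676 >1
  x=-3.368: |R|=1.39153 >1
  x=-3.344: |R|=1.36215 >1
Interval (-3.0172, 0).

(-3.0172, 0).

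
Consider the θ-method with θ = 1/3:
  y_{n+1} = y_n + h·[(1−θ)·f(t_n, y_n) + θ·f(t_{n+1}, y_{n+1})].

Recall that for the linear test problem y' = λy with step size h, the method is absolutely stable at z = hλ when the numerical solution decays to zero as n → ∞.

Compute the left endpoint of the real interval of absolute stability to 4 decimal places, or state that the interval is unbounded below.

With y'=λy (z=hλ):
  y_{n+1} = y_n + z·[2/3·y_n + 1/3·y_{n+1}] ⇒ (1 − 1/3z)y_{n+1} = (1 + 2/3z)y_n
  Hence R(z) = (1 + 2/3z)/(1 − 1/3z).

Find x<0 with |R(x)|<1.
x=-0.91: |R|=0.3018
R=−1: 1+2/3x = −1+1/3x ⇒ -1/3x=2 ⇒ x=2/(-1/3)=-6.0000
Confirm numerically:
  x=-5.082: |R|=0.88641 <1
  x=-5.076: |R|=0.88559 <1
  x=-4.935: |R|=0.86578 <1
  x=-6.193: |R|=1.02099 >1
  x=-6.042: |R|=1.00464 >1
  x=-6.033: |R|=1.00365 >1
Interval (-6.0000, 0).

z* = -6.0000.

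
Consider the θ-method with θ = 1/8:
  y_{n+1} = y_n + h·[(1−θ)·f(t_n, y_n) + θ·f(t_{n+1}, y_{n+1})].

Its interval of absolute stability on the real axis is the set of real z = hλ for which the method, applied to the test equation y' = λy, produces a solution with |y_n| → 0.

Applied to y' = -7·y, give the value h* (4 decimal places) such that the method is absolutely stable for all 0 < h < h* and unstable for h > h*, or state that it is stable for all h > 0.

(-2.6667,0); λ=-7 ⇒ h* = (8/3)/7 = 0.3810.

Set f=λy, z=hλ:
  y_{n+1} = y_n + z·[7/8·y_n + 1/8·y_{n+1}] ⇒ (1 − 1/8z)y_{n+1} = (1 + 7/8z)y_n
  R(z) = (1 + 7/8z)/(1 − 1/8z).

Need |R(x)|<1, x<0.
x=-1.41: |R|=0.1987
R=−1: 1+7/8x = −1+1/8x ⇒ -3/4x=2 ⇒ x=2/(-3/4)=-2.6667
Confirm numerically:
  x=-2.297: |R|=0.78460 <1
  x=-1.268: |R|=0.09452 <1
  x=-1.247: |R|=0.07884 <1
  x=-3.098: |R|=1.23320 >1
  x=-2.926: |R|=1.14241 >1
So |R|<1 on (-2.6667, 0).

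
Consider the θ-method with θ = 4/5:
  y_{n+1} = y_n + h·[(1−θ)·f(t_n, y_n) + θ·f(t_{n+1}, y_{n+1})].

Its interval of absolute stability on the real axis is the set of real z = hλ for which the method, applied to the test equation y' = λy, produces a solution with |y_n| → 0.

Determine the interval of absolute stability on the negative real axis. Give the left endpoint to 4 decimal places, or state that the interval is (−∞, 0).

unbounded; (−∞, 0).

Set f=λy, z=hλ:
  y_{n+1} = y_n + z·[1/5·y_n + 4/5·y_{n+1}] ⇒ (1 − 4/5z)y_{n+1} = (1 + 1/5z)y_n
  R(z) = (1 + 1/5z)/(1 − 4/5z).

Need |R(x)|<1, x<0.
x=-1.21: |R|=0.3852
x=-2: |R|=0.2308
x=-10: |R|=0.1111
x=-100: |R|=0.2346
θ=4/5≥1/2 ⇒ |1+1/5x|<|1−4/5x| ∀x<0 ⇒ stable on all of ℝ⁻.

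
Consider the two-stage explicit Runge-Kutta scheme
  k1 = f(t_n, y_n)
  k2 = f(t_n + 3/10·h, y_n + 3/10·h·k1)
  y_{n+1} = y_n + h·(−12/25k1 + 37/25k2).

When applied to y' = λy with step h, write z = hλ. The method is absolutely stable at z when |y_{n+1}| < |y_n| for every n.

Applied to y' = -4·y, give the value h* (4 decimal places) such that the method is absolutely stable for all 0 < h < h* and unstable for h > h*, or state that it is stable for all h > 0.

Test eqn y'=λy, z=hλ:
  k1=λy_n ⇒ h·k1=z·y_n;  k2=λ(1+3/10z)y_n ⇒ h·k2=z(1+3/10z)y_n
  y_{n+1}/y_n = 1 − 12/25z + 37/25z(1+3/10z) = 1 + z + 111/250z²
  Hence R(z) = 1 + z + 111/250z².

Find x<0 with |R(x)|<1.
x=-1.06: |R|=0.4389
R=1: x+111/250x²=0 ⇒ x=−250/111=-2.2523; min R=1−1/(4·111/250)=0.4369>−1
Confirm numerically:
  x=-1.757: |R|=0.61365 <1
  x=-1.494: |R|=0.49702 <1
  x=-1.236: |R|=0.44230 <1
  x=-2.806: |R|=1.68989 >1
  x=-2.676: |R|=1.50347 >1
Stable set (-2.2523, 0).

(-2.2523,0); λ=-4 ⇒ h* = (250/111)/4 = 0.5631.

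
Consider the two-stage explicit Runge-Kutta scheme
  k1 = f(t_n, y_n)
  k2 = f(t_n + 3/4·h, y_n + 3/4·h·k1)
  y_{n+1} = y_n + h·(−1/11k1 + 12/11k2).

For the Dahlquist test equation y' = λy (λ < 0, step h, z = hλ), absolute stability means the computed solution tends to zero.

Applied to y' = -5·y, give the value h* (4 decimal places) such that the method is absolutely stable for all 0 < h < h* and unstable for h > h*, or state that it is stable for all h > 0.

(-1.2222,0); λ=-5 ⇒ h* = (11/9)/5 = 0.2444.

With y'=λy (z=hλ):
  k1=λy_n ⇒ h·k1=z·y_n;  k2=λ(1+3/4z)y_n ⇒ h·k2=z(1+3/4z)y_n
  y_{n+1}/y_n = 1 − 1/11z + 12/11z(1+3/4z) = 1 + z + 9/11z²
  ⇒ R(z) = 1 + z + 9/11z².

Need |R(x)|<1, x<0.
x=-0.35: |R|=0.7502
R=1: x+9/11x²=0 ⇒ x=−11/9=-1.2222; min R=1−1/(4·9/11)=0.6944>−1
Confirm numerically:
  x=-1.178: |R|=0.95738 <1
  x=-0.916: |R|=0.77050 <1
  x=-0.810: |R|=0.72681 <1
  x=-0.676: |R|=0.69789 <1
  x=-1.584: |R|=1.46886 >1
  x=-1.547: |R|=1.41108 >1
  x=-1.375: |R|=1.17188 >1
Stable set (-1.2222, 0).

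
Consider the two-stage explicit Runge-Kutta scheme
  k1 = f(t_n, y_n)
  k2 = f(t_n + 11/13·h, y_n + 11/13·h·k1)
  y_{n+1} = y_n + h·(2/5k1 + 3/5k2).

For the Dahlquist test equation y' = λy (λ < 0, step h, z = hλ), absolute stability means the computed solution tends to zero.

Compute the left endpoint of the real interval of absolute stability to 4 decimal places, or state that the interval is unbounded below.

Set f=λy, z=hλ:
  k1=λy_n ⇒ h·k1=z·y_n;  k2=λ(1+11/13z)y_n ⇒ h·k2=z(1+11/13z)y_n
  y_{n+1}/y_n = 1 + 2/5z + 3/5z(1+11/13z) = 1 + z + 33/65z²
  ⇒ R(z) = 1 + z + 33/65z².

Solve |R(x)|<1 on ℝ⁻.
x=-0.9: |R|=0.5112
R=1: x+33/65x²=0 ⇒ x=−65/33=-1.9697; min R=1−1/(4·33/65)=0.5076>−1
Confirm numerically:
  x=-1.811: |R|=0.85409 <1
  x=-1.699: |R|=0.76651 <1
  x=-0.833: |R|=0.51928 <1
  x=-2.532: |R|=1.72283 >1
  x=-2.081: |R|=1.11759 >1
So |R|<1 on (-1.9697, 0).

z* = -1.9697.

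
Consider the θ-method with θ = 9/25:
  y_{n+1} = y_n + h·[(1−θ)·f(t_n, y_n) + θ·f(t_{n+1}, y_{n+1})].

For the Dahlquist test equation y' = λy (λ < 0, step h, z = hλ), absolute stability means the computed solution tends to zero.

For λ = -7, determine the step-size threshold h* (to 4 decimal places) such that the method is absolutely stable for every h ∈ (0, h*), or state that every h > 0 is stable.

(-7.1429,0); λ=-7 ⇒ h* = (50/7)/7 = 1.0204.

With y'=λy (z=hλ):
  y_{n+1} = y_n + z·[16/25·y_n + 9/25·y_{n+1}] ⇒ (1 − 9/25z)y_{n+1} = (1 + 16/25z)y_n
  ⇒ R(z) = (1 + 16/25z)/(1 − 9/25z).

Solve |R(x)|<1 on ℝ⁻.
x=-1.02: |R|=0.2539
R=−1: 1+16/25x = −1+9/25x ⇒ -7/25x=2 ⇒ x=2/(-7/25)=-7.1429
Confirm numerically:
  x=-6.658: |R|=0.96003 <1
  x=-5.335: |R|=0.82668 <1
  x=-2.997: |R|=0.44161 <1
  x=-7.658: |R|=1.03839 >1
  x=-7.504: |R|=1.02732 >1
  x=-7.490: |R|=1.02630 >1
So |R|<1 on (-7.1429, 0).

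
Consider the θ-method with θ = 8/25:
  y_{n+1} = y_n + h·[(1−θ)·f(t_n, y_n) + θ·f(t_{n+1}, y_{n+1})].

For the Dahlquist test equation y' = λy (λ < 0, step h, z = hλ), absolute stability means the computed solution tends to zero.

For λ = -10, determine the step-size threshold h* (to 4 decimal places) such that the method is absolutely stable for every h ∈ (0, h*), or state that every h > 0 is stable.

(-5.5556,0); λ=-10 ⇒ h* = (50/9)/10 = 0.5556.

Set f=λy, z=hλ:
  y_{n+1} = y_n + z·[17/25·y_n + 8/25·y_{n+1}] ⇒ (1 − 8/25z)y_{n+1} = (1 + 17/25z)y_n
  so R(z) = (1 + 17/25z)/(1 − 8/25z).

Find x<0 with |R(x)|<1.
x=-1.06: |R|=0.2085
R=−1: 1+17/25x = −1+8/25x ⇒ -9/25x=2 ⇒ x=2/(-9/25)=-5.5556
Confirm numerically:
  x=-4.046: |R|=0.76318 <1
  x=-2.442: |R|=0.37080 <1
  x=-2.388: |R|=0.35362 <1
  x=-5.987: |R|=1.05327 >1
  x=-5.802: |R|=1.03106 >1
  x=-5.697: |R|=1.01804 >1
Stable set (-5.5556, 0).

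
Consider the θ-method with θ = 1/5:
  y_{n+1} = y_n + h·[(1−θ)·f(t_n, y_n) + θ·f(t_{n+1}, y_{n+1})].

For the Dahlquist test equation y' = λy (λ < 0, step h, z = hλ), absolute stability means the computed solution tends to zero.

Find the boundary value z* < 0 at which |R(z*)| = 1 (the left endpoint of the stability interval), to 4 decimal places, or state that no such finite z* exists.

Test eqn y'=λy, z=hλ:
  y_{n+1} = y_n + z·[4/5·y_n + 1/5·y_{n+1}] ⇒ (1 − 1/5z)y_{n+1} = (1 + 4/5z)y_n
  so R(z) = (1 + 4/5z)/(1 − 1/5z).

Boundary: |R(x)|=1, x<0.
x=-0.61: |R|=0.4563
R=−1: 1+4/5x = −1+1/5x ⇒ -3/5x=2 ⇒ x=2/(-3/5)=-3.3333
Confirm numerically:
  x=-3.190: |R|=0.94750 <1
  x=-3.121: |R|=0.92156 <1
  x=-1.761: |R|=0.30232 <1
  x=-1.510: |R|=0.15975 <1
  x=-3.874: |R|=1.18278 >1
  x=-3.640: |R|=1.10648 >1
  x=-3.617: |R|=1.09876 >1
Stable set (-3.3333, 0).

left endpoint -3.3333.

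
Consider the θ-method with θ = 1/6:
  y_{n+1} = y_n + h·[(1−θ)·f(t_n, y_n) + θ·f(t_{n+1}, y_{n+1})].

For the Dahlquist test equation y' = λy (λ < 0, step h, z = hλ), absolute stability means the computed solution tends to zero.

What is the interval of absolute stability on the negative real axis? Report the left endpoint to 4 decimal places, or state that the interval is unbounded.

z∈(-3.0000,0).

Test eqn y'=λy, z=hλ:
  y_{n+1} = y_n + z·[5/6·y_n + 1/6·y_{n+1}] ⇒ (1 − 1/6z)y_{n+1} = (1 + 5/6z)y_n
  R(z) = (1 + 5/6z)/(1 − 1/6z).

Find x<0 with |R(x)|<1.
x=-0.95: |R|=0.1799
R=−1: 1+5/6x = −1+1/6x ⇒ -2/3x=2 ⇒ x=2/(-2/3)=-3.0000
Confirm numerically:
  x=-2.480: |R|=0.75472 <1
  x=-2.316: |R|=0.67100 <1
  x=-1.379: |R|=0.12129 <1
  x=-3.547: |R|=1.22918 >1
  x=-3.135: |R|=1.05911 >1
  x=-3.054: |R|=1.02386 >1
Interval (-3.0000, 0).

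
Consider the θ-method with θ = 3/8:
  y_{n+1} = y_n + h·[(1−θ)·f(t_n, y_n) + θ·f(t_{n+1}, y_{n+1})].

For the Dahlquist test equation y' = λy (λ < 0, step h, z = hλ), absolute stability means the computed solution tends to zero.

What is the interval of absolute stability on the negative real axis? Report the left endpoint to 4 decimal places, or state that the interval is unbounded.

(-8.0000, 0).

On y'=λy, z=hλ:
  y_{n+1} = y_n + z·[5/8·y_n + 3/8·y_{n+1}] ⇒ (1 − 3/8z)y_{n+1} = (1 + 5/8z)y_n
  ⇒ R(z) = (1 + 5/8z)/(1 − 3/8z).

Boundary: |R(x)|=1, x<0.
x=-0.65: |R|=0.4774
R=−1: 1+5/8x = −1+3/8x ⇒ -1/4x=2 ⇒ x=2/(-1/4)=-8.0000
Confirm numerically:
  x=-6.823: |R|=0.91731 <1
  x=-6.058: |R|=0.85161 <1
  x=-4.987: |R|=0.73755 <1
  x=-4.109: |R|=0.61716 <1
  x=-8.597: |R|=1.03533 >1
  x=-8.220: |R|=1.01347 >1
  x=-8.136: |R|=1.00839 >1
Stable set (-8.0000, 0).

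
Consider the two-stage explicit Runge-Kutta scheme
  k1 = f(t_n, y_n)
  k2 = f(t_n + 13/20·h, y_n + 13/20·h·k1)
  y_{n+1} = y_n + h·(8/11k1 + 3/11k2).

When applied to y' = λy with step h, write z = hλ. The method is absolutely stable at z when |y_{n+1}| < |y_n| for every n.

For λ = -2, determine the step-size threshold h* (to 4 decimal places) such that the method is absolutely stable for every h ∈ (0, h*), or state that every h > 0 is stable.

With y'=λy (z=hλ):
  k1=λy_n ⇒ h·k1=z·y_n;  k2=λ(1+13/20z)y_n ⇒ h·k2=z(1+13/20z)y_n
  y_{n+1}/y_n = 1 + 8/11z + 3/11z(1+13/20z) = 1 + z + 39/220z²
  R(z) = 1 + z + 39/220z².

Need |R(x)|<1, x<0.
x=-0.56: |R|=0.4956
R=1: x+39/220x²=0 ⇒ x=−220/39=-5.6410; min R=1−1/(4·39/220)=-0.4103>−1
Confirm numerically:
  x=-5.551: |R|=0.91141 <1
  x=-5.063: |R|=0.48120 <1
  x=-3.380: |R|=0.35477 <1
  x=-2.654: |R|=0.40534 <1
  x=-6.105: |R|=1.50214 >1
  x=-6.072: |R|=1.46390 >1
Stable set (-5.6410, 0).

(-5.6410,0); λ=-2 ⇒ h* = (220/39)/2 = 2.8205.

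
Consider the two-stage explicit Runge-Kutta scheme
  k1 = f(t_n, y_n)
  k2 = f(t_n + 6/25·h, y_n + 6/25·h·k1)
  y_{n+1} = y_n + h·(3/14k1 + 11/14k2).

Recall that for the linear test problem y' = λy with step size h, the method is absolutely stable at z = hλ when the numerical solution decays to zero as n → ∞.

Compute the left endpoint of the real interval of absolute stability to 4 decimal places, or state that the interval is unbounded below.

left endpoint -5.3030.

On y'=λy, z=hλ:
  k1=λy_n ⇒ h·k1=z·y_n;  k2=λ(1+6/25z)y_n ⇒ h·k2=z(1+6/25z)y_n
  y_{n+1}/y_n = 1 + 3/14z + 11/14z(1+6/25z) = 1 + z + 33/175z²
  R(z) = 1 + z + 33/175z².

Solve |R(x)|<1 on ℝ⁻.
x=-0.49: |R|=0.5553
R=1: x+33/175x²=0 ⇒ x=−175/33=-5.3030; min R=1−1/(4·33/175)=-0.3258>−1
Confirm numerically:
  x=-3.030: |R|=0.29874 <1
  x=-2.537: |R|=0.32328 <1
  x=-2.505: |R|=0.32171 <1
  x=-2.255: |R|=0.29611 <1
  x=-5.821: |R|=1.56856 >1
  x=-5.397: |R|=1.09563 >1
Stable set (-5.3030, 0).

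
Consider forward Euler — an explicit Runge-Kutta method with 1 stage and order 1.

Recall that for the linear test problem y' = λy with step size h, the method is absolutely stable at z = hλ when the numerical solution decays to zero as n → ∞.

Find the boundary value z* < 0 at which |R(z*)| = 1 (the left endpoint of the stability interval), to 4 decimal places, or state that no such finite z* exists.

Set f=λy, z=hλ:
  order 1, 1-stage ⇒ R(z)=1+z
  (e.g. R(-1.12)=-0.12000, |R|=0.12000)

Solve |R(x)|<1 on ℝ⁻.
x=-1.12: |R|=0.1200
|R(-1.76)|=0.7600 |R(-0.89)|=0.1100 |R(-0.59)|=0.4100
Bisect:
  x_lo=-2.7616 |R|=1.7616  x_hi=-0.0820 |R|=0.9180
  mid=-1.42182 |R|=0.42182 →hi
  mid=-2.09173 |R|=1.09173 →lo
  mid=-1.75678 |R|=0.75678 →hi
  mid=-1.92425 |R|=0.92425 →hi
  mid=-2.00799 |R|=1.00799 →lo
  mid=-1.96612 |R|=0.96612 →hi
  mid=-1.98706 |R|=0.98706 →hi
  mid=-1.99752 |R|=0.99752 →hi
  ...
  [-2.00014,-1.99998] ⇒ x*=-2.0000
Stable set (-2.0000, 0).

z* = -2.0000.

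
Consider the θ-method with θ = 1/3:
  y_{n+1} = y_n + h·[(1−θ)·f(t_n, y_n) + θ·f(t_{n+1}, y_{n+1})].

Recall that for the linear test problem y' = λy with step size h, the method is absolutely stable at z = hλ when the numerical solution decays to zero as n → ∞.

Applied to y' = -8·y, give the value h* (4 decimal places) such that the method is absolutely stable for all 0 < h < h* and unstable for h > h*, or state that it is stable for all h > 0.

Test eqn y'=λy, z=hλ:
  y_{n+1} = y_n + z·[2/3·y_n + 1/3·y_{n+1}] ⇒ (1 − 1/3z)y_{n+1} = (1 + 2/3z)y_n
  Hence R(z) = (1 + 2/3z)/(1 − 1/3z).

Boundary: |R(x)|=1, x<0.
x=-1.1: |R|=0.1951
R=−1: 1+2/3x = −1+1/3x ⇒ -1/3x=2 ⇒ x=2/(-1/3)=-6.0000
Confirm numerically:
  x=-5.731: |R|=0.96919 <1
  x=-5.046: |R|=0.88143 <1
  x=-2.820: |R|=0.45361 <1
  x=-6.512: |R|=1.05383 >1
  x=-6.247: |R|=1.02671 >1
Interval (-6.0000, 0).

(-6.0000,0); λ=-8 ⇒ h* = (6)/8 = 0.7500.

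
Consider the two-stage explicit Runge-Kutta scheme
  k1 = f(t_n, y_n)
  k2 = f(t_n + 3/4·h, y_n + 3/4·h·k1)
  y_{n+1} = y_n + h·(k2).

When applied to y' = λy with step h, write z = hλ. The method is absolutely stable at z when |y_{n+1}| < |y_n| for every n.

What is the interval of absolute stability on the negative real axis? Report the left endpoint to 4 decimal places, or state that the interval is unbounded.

Set f=λy, z=hλ:
  k1=λy_n ⇒ h·k1=z·y_n;  k2=λ(1+3/4z)y_n ⇒ h·k2=z(1+3/4z)y_n
  y_{n+1}/y_n = 1 + z(1+3/4z) = 1 + z + 3/4z²
  R(z) = 1 + z + 3/4z².

Solve |R(x)|<1 on ℝ⁻.
x=-1.39: |R|=1.0591
R=1: x+3/4x²=0 ⇒ x=−4/3=-1.3333; min R=1−1/(4·3/4)=0.6667>−1
Confirm numerically:
  x=-1.291: |R|=0.95901 <1
  x=-1.088: |R|=0.79981 <1
  x=-0.862: |R|=0.69528 <1
  x=-1.703: |R|=1.47216 >1
  x=-1.471: |R|=1.15188 >1
  x=-1.412: |R|=1.08331 >1
So |R|<1 on (-1.3333, 0).

z∈(-1.3333,0).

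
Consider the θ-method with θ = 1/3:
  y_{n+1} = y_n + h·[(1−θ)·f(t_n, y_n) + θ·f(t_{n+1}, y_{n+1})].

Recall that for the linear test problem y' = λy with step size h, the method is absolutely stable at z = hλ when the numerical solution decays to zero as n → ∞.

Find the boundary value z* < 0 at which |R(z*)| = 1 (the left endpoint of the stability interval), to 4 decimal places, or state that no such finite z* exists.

On y'=λy, z=hλ:
  y_{n+1} = y_n + z·[2/3·y_n + 1/3·y_{n+1}] ⇒ (1 − 1/3z)y_{n+1} = (1 + 2/3z)y_n
  so R(z) = (1 + 2/3z)/(1 − 1/3z).

Find x<0 with |R(x)|<1.
x=-0.54: |R|=0.5424
R=−1: 1+2/3x = −1+1/3x ⇒ -1/3x=2 ⇒ x=2/(-1/3)=-6.0000
Confirm numerically:
  x=-4.506: |R|=0.80096 <1
  x=-4.140: |R|=0.73950 <1
  x=-3.612: |R|=0.63884 <1
  x=-2.733: |R|=0.43014 <1
  x=-6.563: |R|=1.05887 >1
  x=-6.021: |R|=1.00233 >1
So |R|<1 on (-6.0000, 0).

left endpoint -6.0000.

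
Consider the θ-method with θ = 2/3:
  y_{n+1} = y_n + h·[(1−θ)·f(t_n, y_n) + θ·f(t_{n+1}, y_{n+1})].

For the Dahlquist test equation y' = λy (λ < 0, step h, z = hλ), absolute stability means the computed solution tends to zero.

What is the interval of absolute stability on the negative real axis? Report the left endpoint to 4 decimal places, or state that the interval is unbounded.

(−∞, 0) — no finite endpoint.

With y'=λy (z=hλ):
  y_{n+1} = y_n + z·[1/3·y_n + 2/3·y_{n+1}] ⇒ (1 − 2/3z)y_{n+1} = (1 + 1/3z)y_n
  ⇒ R(z) = (1 + 1/3z)/(1 − 2/3z).

Solve |R(x)|<1 on ℝ⁻.
x=-0.5: |R|=0.6250
x=-2: |R|=0.1429
x=-10: |R|=0.3043
x=-100: |R|=0.4778
θ=2/3≥1/2 ⇒ |1+1/3x|<|1−2/3x| ∀x<0 ⇒ interval (−∞,0).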